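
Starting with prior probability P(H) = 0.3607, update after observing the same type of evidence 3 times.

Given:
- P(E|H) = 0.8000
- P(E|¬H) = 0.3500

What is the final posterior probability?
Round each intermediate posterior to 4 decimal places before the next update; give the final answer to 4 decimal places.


Sequential Bayesian updating:

Initial prior: P(H) = 0.3607

Update 1:
  P(E) = 0.8000 × 0.3607 + 0.3500 × 0.6393 = 0.28856000 + 0.22375500 = 0.51231500
  P(H|E) = 0.28856000 / 0.51231500 = 0.5632

Update 2:
  P(E) = 0.8000 × 0.5632 + 0.3500 × 0.4368 = 0.45056000 + 0.15288000 = 0.60344000
  P(H|E) = 0.45056000 / 0.60344000 = 0.7467

Update 3:
  P(E) = 0.8000 × 0.7467 + 0.3500 × 0.2533 = 0.59736000 + 0.08865500 = 0.68601500
  P(H|E) = 0.59736000 / 0.68601500 = 0.8708

Final posterior: 0.8708


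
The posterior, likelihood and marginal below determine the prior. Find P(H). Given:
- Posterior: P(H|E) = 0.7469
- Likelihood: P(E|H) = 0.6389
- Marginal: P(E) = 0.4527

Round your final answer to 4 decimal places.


From Bayes' theorem: P(H|E) = P(E|H) × P(H) / P(E)

Rearranging for P(H):
P(H) = P(H|E) × P(E) / P(E|H)
     = 0.7469 × 0.4527 / 0.6389
     = 0.33812163 / 0.6389
     = 0.5292


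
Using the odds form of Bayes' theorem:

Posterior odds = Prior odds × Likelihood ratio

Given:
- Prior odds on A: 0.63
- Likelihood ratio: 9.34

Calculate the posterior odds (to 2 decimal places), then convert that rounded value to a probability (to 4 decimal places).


Step 1: Calculate posterior odds
Posterior odds = Prior odds × LR
               = 0.63 × 9.34
               = 5.88

Step 2: Convert to probability
P(A|E) = Posterior odds / (1 + Posterior odds)
       = 5.88 / (1 + 5.88)
       = 5.88 / 6.88
       = 0.8547

The evidence increased P(A) from 0.3865 to 0.8547.


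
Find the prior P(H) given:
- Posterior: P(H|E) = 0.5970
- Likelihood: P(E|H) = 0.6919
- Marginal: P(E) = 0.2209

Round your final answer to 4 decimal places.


From Bayes' theorem: P(H|E) = P(E|H) × P(H) / P(E)

Rearranging for P(H):
P(H) = P(H|E) × P(E) / P(E|H)
     = 0.5970 × 0.2209 / 0.6919
     = 0.13187730 / 0.6919
     = 0.1906


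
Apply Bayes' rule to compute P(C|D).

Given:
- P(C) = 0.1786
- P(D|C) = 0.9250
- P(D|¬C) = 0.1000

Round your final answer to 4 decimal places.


Bayes' theorem: P(C|D) = P(D|C) × P(C) / P(D)

Step 1: Calculate P(D) using law of total probability
P(D) = P(D|C)P(C) + P(D|¬C)P(¬C)
     = 0.9250 × 0.1786 + 0.1000 × 0.8214
     = 0.16520500 + 0.08214000
     = 0.24734500

Step 2: Apply Bayes' theorem
P(C|D) = P(D|C) × P(C) / P(D)
       = 0.16520500 / 0.24734500
       = 0.6679


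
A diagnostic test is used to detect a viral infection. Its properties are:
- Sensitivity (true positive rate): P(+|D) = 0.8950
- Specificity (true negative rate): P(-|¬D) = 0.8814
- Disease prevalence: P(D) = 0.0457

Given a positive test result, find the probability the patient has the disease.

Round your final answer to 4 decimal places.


Let D = has disease, + = positive test

Given:
- P(D) = 0.0457 (prevalence)
- P(+|D) = 0.8950 (sensitivity)
- P(-|¬D) = 0.8814 (specificity)
- P(+|¬D) = 0.1186 (false positive rate = 1 - specificity)

Step 1: Find P(+)
P(+) = P(+|D)P(D) + P(+|¬D)P(¬D)
     = 0.8950 × 0.0457 + 0.1186 × 0.9543
     = 0.04090150 + 0.11317998
     = 0.15408148

Step 2: Apply Bayes' theorem for P(D|+)
P(D|+) = P(+|D)P(D) / P(+)
       = 0.04090150 / 0.15408148
       = 0.2655


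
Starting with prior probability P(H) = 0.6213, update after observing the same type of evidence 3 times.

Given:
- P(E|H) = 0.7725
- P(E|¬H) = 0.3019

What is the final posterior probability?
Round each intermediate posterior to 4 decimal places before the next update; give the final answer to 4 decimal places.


Sequential Bayesian updating:

Initial prior: P(H) = 0.6213

Update 1:
  P(E) = 0.7725 × 0.6213 + 0.3019 × 0.3787 = 0.47995425 + 0.11432953 = 0.59428378
  P(H|E) = 0.47995425 / 0.59428378 = 0.8076

Update 2:
  P(E) = 0.7725 × 0.8076 + 0.3019 × 0.1924 = 0.62387100 + 0.05808556 = 0.68195656
  P(H|E) = 0.62387100 / 0.68195656 = 0.9148

Update 3:
  P(E) = 0.7725 × 0.9148 + 0.3019 × 0.0852 = 0.70668300 + 0.02572188 = 0.73240488
  P(H|E) = 0.70668300 / 0.73240488 = 0.9649

Final posterior: 0.9649


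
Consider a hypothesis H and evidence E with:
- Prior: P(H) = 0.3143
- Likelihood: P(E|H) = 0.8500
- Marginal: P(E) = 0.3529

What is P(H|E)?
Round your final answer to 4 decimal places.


Using Bayes' theorem:

P(H|E) = P(E|H) × P(H) / P(E)
       = 0.8500 × 0.3143 / 0.3529
       = 0.26715500 / 0.3529
       = 0.7570

The evidence strengthens our belief in H.
Prior: 0.3143 → Posterior: 0.7570


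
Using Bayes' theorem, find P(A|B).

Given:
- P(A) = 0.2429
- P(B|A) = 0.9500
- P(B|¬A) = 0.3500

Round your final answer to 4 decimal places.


Bayes' theorem: P(A|B) = P(B|A) × P(A) / P(B)

Step 1: Calculate P(B) using law of total probability
P(B) = P(B|A)P(A) + P(B|¬A)P(¬A)
     = 0.9500 × 0.2429 + 0.3500 × 0.7571
     = 0.23075500 + 0.26498500
     = 0.49574000

Step 2: Apply Bayes' theorem
P(A|B) = P(B|A) × P(A) / P(B)
       = 0.23075500 / 0.49574000
       = 0.4655


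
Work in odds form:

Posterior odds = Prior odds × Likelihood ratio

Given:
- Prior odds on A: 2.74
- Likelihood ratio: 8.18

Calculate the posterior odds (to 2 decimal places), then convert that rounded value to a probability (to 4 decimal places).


Step 1: Calculate posterior odds
Posterior odds = Prior odds × LR
               = 2.74 × 8.18
               = 22.41

Step 2: Convert to probability
P(A|E) = Posterior odds / (1 + Posterior odds)
       = 22.41 / (1 + 22.41)
       = 22.41 / 23.41
       = 0.9573

The evidence increased P(A) from 0.7326 to 0.9573.


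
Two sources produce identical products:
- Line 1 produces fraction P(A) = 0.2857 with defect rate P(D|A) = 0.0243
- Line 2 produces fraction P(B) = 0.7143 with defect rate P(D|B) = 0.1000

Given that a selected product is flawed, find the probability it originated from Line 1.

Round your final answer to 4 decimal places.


Let A = from Line 1, D = flawed

Given:
- P(A) = 0.2857, P(B) = 0.7143
- P(D|A) = 0.0243, P(D|B) = 0.1000

Step 1: Find P(D)
P(D) = P(D|A)P(A) + P(D|B)P(B)
     = 0.0243 × 0.2857 + 0.1000 × 0.7143
     = 0.00694251 + 0.07143000
     = 0.07837251

Step 2: Apply Bayes' theorem
P(A|D) = P(D|A)P(A) / P(D)
       = 0.00694251 / 0.07837251
       = 0.0886


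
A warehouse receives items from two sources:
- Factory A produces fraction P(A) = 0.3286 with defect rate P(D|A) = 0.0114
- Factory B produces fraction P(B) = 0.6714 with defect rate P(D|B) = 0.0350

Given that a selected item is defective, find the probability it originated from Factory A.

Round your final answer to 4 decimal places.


Let A = from Factory A, D = defective

Given:
- P(A) = 0.3286, P(B) = 0.6714
- P(D|A) = 0.0114, P(D|B) = 0.0350

Step 1: Find P(D)
P(D) = P(D|A)P(A) + P(D|B)P(B)
     = 0.0114 × 0.3286 + 0.0350 × 0.6714
     = 0.00374604 + 0.02349900
     = 0.02724504

Step 2: Apply Bayes' theorem
P(A|D) = P(D|A)P(A) / P(D)
       = 0.00374604 / 0.02724504
       = 0.1375


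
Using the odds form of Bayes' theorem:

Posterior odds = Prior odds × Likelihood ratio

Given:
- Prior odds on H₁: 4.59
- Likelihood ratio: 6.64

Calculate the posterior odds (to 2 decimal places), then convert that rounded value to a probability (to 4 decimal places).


Step 1: Calculate posterior odds
Posterior odds = Prior odds × LR
               = 4.59 × 6.64
               = 30.48

Step 2: Convert to probability
P(H₁|E) = Posterior odds / (1 + Posterior odds)
       = 30.48 / (1 + 30.48)
       = 30.48 / 31.48
       = 0.9682

The evidence increased P(H₁) from 0.8211 to 0.9682.


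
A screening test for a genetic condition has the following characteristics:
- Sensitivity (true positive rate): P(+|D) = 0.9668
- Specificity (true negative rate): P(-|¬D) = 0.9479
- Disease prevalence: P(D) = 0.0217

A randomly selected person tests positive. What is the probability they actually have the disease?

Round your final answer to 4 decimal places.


Let D = has disease, + = positive test

Given:
- P(D) = 0.0217 (prevalence)
- P(+|D) = 0.9668 (sensitivity)
- P(-|¬D) = 0.9479 (specificity)
- P(+|¬D) = 0.0521 (false positive rate = 1 - specificity)

Step 1: Find P(+)
P(+) = P(+|D)P(D) + P(+|¬D)P(¬D)
     = 0.9668 × 0.0217 + 0.0521 × 0.9783
     = 0.02097956 + 0.05096943
     = 0.07194899

Step 2: Apply Bayes' theorem for P(D|+)
P(D|+) = P(+|D)P(D) / P(+)
       = 0.02097956 / 0.07194899
       = 0.2916


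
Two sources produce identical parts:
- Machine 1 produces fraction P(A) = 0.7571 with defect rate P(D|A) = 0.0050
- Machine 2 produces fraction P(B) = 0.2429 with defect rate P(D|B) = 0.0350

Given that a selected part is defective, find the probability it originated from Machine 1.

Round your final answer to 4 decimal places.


Let A = from Machine 1, D = defective

Given:
- P(A) = 0.7571, P(B) = 0.2429
- P(D|A) = 0.0050, P(D|B) = 0.0350

Step 1: Find P(D)
P(D) = P(D|A)P(A) + P(D|B)P(B)
     = 0.0050 × 0.7571 + 0.0350 × 0.2429
     = 0.00378550 + 0.00850150
     = 0.01228700

Step 2: Apply Bayes' theorem
P(A|D) = P(D|A)P(A) / P(D)
       = 0.00378550 / 0.01228700
       = 0.3081


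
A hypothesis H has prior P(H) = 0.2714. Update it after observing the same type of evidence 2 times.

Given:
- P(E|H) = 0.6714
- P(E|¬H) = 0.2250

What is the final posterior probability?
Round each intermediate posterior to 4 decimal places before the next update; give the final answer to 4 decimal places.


Sequential Bayesian updating:

Initial prior: P(H) = 0.2714

Update 1:
  P(E) = 0.6714 × 0.2714 + 0.2250 × 0.7286 = 0.18221796 + 0.16393500 = 0.34615296
  P(H|E) = 0.18221796 / 0.34615296 = 0.5264

Update 2:
  P(E) = 0.6714 × 0.5264 + 0.2250 × 0.4736 = 0.35342496 + 0.10656000 = 0.45998496
  P(H|E) = 0.35342496 / 0.45998496 = 0.7683

Final posterior: 0.7683


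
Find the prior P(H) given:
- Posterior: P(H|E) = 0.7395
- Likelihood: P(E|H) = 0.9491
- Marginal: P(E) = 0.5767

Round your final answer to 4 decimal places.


From Bayes' theorem: P(H|E) = P(E|H) × P(H) / P(E)

Rearranging for P(H):
P(H) = P(H|E) × P(E) / P(E|H)
     = 0.7395 × 0.5767 / 0.9491
     = 0.42646965 / 0.9491
     = 0.4493


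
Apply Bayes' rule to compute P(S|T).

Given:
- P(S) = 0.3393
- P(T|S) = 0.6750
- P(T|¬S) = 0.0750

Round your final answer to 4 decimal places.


Bayes' theorem: P(S|T) = P(T|S) × P(S) / P(T)

Step 1: Calculate P(T) using law of total probability
P(T) = P(T|S)P(S) + P(T|¬S)P(¬S)
     = 0.6750 × 0.3393 + 0.0750 × 0.6607
     = 0.22902750 + 0.04955250
     = 0.27858000

Step 2: Apply Bayes' theorem
P(S|T) = P(T|S) × P(S) / P(T)
       = 0.22902750 / 0.27858000
       = 0.8221


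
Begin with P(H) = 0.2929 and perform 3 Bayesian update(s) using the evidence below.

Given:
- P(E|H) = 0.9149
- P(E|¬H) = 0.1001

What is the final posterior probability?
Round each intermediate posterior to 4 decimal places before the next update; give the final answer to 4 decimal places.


Sequential Bayesian updating:

Initial prior: P(H) = 0.2929

Update 1:
  P(E) = 0.9149 × 0.2929 + 0.1001 × 0.7071 = 0.26797421 + 0.07078071 = 0.33875492
  P(H|E) = 0.26797421 / 0.33875492 = 0.7911

Update 2:
  P(E) = 0.9149 × 0.7911 + 0.1001 × 0.2089 = 0.72377739 + 0.02091089 = 0.74468828
  P(H|E) = 0.72377739 / 0.74468828 = 0.9719

Update 3:
  P(E) = 0.9149 × 0.9719 + 0.1001 × 0.0281 = 0.88919131 + 0.00281281 = 0.89200412
  P(H|E) = 0.88919131 / 0.89200412 = 0.9968

Final posterior: 0.9968


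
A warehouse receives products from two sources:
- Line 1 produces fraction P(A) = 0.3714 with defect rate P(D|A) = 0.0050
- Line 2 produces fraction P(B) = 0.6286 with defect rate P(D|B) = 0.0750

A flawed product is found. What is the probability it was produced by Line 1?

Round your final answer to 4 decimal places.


Let A = from Line 1, D = flawed

Given:
- P(A) = 0.3714, P(B) = 0.6286
- P(D|A) = 0.0050, P(D|B) = 0.0750

Step 1: Find P(D)
P(D) = P(D|A)P(A) + P(D|B)P(B)
     = 0.0050 × 0.3714 + 0.0750 × 0.6286
     = 0.00185700 + 0.04714500
     = 0.04900200

Step 2: Apply Bayes' theorem
P(A|D) = P(D|A)P(A) / P(D)
       = 0.00185700 / 0.04900200
       = 0.0379


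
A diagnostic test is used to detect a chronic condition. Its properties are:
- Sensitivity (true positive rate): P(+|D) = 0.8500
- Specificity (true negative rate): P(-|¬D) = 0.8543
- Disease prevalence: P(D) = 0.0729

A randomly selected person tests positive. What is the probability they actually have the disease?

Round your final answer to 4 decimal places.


Let D = has disease, + = positive test

Given:
- P(D) = 0.0729 (prevalence)
- P(+|D) = 0.8500 (sensitivity)
- P(-|¬D) = 0.8543 (specificity)
- P(+|¬D) = 0.1457 (false positive rate = 1 - specificity)

Step 1: Find P(+)
P(+) = P(+|D)P(D) + P(+|¬D)P(¬D)
     = 0.8500 × 0.0729 + 0.1457 × 0.9271
     = 0.06196500 + 0.13507847
     = 0.19704347

Step 2: Apply Bayes' theorem for P(D|+)
P(D|+) = P(+|D)P(D) / P(+)
       = 0.06196500 / 0.19704347
       = 0.3145


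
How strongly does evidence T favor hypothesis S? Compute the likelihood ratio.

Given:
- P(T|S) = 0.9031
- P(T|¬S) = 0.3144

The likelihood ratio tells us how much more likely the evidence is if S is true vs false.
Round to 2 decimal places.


Likelihood Ratio (LR) = P(T|S) / P(T|¬S)

LR = 0.9031 / 0.3144
   = 2.87

The evidence is 2.87 times more likely if S is true than if S is false.
Since LR > 1, the evidence supports S over ¬S.


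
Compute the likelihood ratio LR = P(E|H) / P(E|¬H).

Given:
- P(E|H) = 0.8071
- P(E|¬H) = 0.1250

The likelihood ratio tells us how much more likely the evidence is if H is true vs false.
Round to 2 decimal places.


Likelihood Ratio (LR) = P(E|H) / P(E|¬H)

LR = 0.8071 / 0.1250
   = 6.46

The evidence is 6.46 times more likely if H is true than if H is false.
Since LR > 1, the evidence supports H over ¬H.


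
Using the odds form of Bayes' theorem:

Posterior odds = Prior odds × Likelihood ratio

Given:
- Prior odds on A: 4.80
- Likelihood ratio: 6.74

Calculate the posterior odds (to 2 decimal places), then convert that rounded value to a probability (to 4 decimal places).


Step 1: Calculate posterior odds
Posterior odds = Prior odds × LR
               = 4.80 × 6.74
               = 32.35

Step 2: Convert to probability
P(A|E) = Posterior odds / (1 + Posterior odds)
       = 32.35 / (1 + 32.35)
       = 32.35 / 33.35
       = 0.9700

The evidence increased P(A) from 0.8276 to 0.9700.


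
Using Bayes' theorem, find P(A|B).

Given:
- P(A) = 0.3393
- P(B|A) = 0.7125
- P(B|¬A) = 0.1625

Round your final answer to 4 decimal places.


Bayes' theorem: P(A|B) = P(B|A) × P(A) / P(B)

Step 1: Calculate P(B) using law of total probability
P(B) = P(B|A)P(A) + P(B|¬A)P(¬A)
     = 0.7125 × 0.3393 + 0.1625 × 0.6607
     = 0.24175125 + 0.10736375
     = 0.34911500

Step 2: Apply Bayes' theorem
P(A|B) = P(B|A) × P(A) / P(B)
       = 0.24175125 / 0.34911500
       = 0.6925


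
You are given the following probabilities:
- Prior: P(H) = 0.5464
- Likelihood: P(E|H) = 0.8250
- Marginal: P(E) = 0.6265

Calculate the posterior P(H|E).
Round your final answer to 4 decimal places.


Using Bayes' theorem:

P(H|E) = P(E|H) × P(H) / P(E)
       = 0.8250 × 0.5464 / 0.6265
       = 0.45078000 / 0.6265
       = 0.7195

The evidence strengthens our belief in H.
Prior: 0.5464 → Posterior: 0.7195


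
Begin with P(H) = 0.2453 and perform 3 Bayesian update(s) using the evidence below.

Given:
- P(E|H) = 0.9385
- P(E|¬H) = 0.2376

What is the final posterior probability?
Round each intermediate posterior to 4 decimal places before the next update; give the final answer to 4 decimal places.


Sequential Bayesian updating:

Initial prior: P(H) = 0.2453

Update 1:
  P(E) = 0.9385 × 0.2453 + 0.2376 × 0.7547 = 0.23021405 + 0.17931672 = 0.40953077
  P(H|E) = 0.23021405 / 0.40953077 = 0.5621

Update 2:
  P(E) = 0.9385 × 0.5621 + 0.2376 × 0.4379 = 0.52753085 + 0.10404504 = 0.63157589
  P(H|E) = 0.52753085 / 0.63157589 = 0.8353

Update 3:
  P(E) = 0.9385 × 0.8353 + 0.2376 × 0.1647 = 0.78392905 + 0.03913272 = 0.82306177
  P(H|E) = 0.78392905 / 0.82306177 = 0.9525

Final posterior: 0.9525


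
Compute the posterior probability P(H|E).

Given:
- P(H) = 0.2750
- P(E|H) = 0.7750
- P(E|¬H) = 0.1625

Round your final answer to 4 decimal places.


Bayes' theorem: P(H|E) = P(E|H) × P(H) / P(E)

Step 1: Calculate P(E) using law of total probability
P(E) = P(E|H)P(H) + P(E|¬H)P(¬H)
     = 0.7750 × 0.2750 + 0.1625 × 0.7250
     = 0.21312500 + 0.11781250
     = 0.33093750

Step 2: Apply Bayes' theorem
P(H|E) = P(E|H) × P(H) / P(E)
       = 0.21312500 / 0.33093750
       = 0.6440


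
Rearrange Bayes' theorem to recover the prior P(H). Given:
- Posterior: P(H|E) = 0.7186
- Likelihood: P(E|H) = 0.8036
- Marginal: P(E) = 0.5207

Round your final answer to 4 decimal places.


From Bayes' theorem: P(H|E) = P(E|H) × P(H) / P(E)

Rearranging for P(H):
P(H) = P(H|E) × P(E) / P(E|H)
     = 0.7186 × 0.5207 / 0.8036
     = 0.37417502 / 0.8036
     = 0.4656


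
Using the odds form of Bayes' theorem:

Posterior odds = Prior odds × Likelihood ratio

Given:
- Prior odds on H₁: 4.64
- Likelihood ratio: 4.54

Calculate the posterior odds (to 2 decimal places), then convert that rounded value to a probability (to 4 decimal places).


Step 1: Calculate posterior odds
Posterior odds = Prior odds × LR
               = 4.64 × 4.54
               = 21.07

Step 2: Convert to probability
P(H₁|E) = Posterior odds / (1 + Posterior odds)
       = 21.07 / (1 + 21.07)
       = 21.07 / 22.07
       = 0.9547

The evidence increased P(H₁) from 0.8227 to 0.9547.


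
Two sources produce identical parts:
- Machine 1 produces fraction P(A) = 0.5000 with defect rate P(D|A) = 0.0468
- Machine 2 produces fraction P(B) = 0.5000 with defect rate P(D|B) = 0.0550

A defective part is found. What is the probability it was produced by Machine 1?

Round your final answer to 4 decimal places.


Let A = from Machine 1, D = defective

Given:
- P(A) = 0.5000, P(B) = 0.5000
- P(D|A) = 0.0468, P(D|B) = 0.0550

Step 1: Find P(D)
P(D) = P(D|A)P(A) + P(D|B)P(B)
     = 0.0468 × 0.5000 + 0.0550 × 0.5000
     = 0.02340000 + 0.02750000
     = 0.05090000

Step 2: Apply Bayes' theorem
P(A|D) = P(D|A)P(A) / P(D)
       = 0.02340000 / 0.05090000
       = 0.4597


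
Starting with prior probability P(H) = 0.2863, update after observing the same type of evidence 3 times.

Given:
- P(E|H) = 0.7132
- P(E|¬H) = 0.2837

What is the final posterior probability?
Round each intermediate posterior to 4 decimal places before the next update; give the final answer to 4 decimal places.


Sequential Bayesian updating:

Initial prior: P(H) = 0.2863

Update 1:
  P(E) = 0.7132 × 0.2863 + 0.2837 × 0.7137 = 0.20418916 + 0.20247669 = 0.40666585
  P(H|E) = 0.20418916 / 0.40666585 = 0.5021

Update 2:
  P(E) = 0.7132 × 0.5021 + 0.2837 × 0.4979 = 0.35809772 + 0.14125423 = 0.49935195
  P(H|E) = 0.35809772 / 0.49935195 = 0.7171

Update 3:
  P(E) = 0.7132 × 0.7171 + 0.2837 × 0.2829 = 0.51143572 + 0.08025873 = 0.59169445
  P(H|E) = 0.51143572 / 0.59169445 = 0.8644

Final posterior: 0.8644


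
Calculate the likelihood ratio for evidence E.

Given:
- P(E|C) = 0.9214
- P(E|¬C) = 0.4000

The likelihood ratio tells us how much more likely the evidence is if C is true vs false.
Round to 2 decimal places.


Likelihood Ratio (LR) = P(E|C) / P(E|¬C)

LR = 0.9214 / 0.4000
   = 2.30

The evidence is 2.30 times more likely if C is true than if C is false.
Since LR > 1, the evidence supports C over ¬C.


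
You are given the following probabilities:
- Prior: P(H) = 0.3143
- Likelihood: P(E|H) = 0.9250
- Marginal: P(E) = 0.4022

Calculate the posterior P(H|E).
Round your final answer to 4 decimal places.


Using Bayes' theorem:

P(H|E) = P(E|H) × P(H) / P(E)
       = 0.9250 × 0.3143 / 0.4022
       = 0.29072750 / 0.4022
       = 0.7228

The evidence strengthens our belief in H.
Prior: 0.3143 → Posterior: 0.7228


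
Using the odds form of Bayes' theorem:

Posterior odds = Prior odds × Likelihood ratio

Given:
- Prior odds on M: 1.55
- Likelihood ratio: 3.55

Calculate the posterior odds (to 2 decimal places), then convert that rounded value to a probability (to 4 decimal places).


Step 1: Calculate posterior odds
Posterior odds = Prior odds × LR
               = 1.55 × 3.55
               = 5.50

Step 2: Convert to probability
P(M|E) = Posterior odds / (1 + Posterior odds)
       = 5.50 / (1 + 5.50)
       = 5.50 / 6.50
       = 0.8462

The evidence increased P(M) from 0.6078 to 0.8462.


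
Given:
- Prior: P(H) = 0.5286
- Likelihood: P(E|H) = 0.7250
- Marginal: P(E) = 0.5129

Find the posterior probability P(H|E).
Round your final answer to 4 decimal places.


Using Bayes' theorem:

P(H|E) = P(E|H) × P(H) / P(E)
       = 0.7250 × 0.5286 / 0.5129
       = 0.38323500 / 0.5129
       = 0.7472

The evidence strengthens our belief in H.
Prior: 0.5286 → Posterior: 0.7472


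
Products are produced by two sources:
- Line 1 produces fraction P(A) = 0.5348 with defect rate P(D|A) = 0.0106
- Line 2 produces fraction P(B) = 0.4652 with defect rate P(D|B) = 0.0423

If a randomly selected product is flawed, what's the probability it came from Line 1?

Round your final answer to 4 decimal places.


Let A = from Line 1, D = flawed

Given:
- P(A) = 0.5348, P(B) = 0.4652
- P(D|A) = 0.0106, P(D|B) = 0.0423

Step 1: Find P(D)
P(D) = P(D|A)P(A) + P(D|B)P(B)
     = 0.0106 × 0.5348 + 0.0423 × 0.4652
     = 0.00566888 + 0.01967796
     = 0.02534684

Step 2: Apply Bayes' theorem
P(A|D) = P(D|A)P(A) / P(D)
       = 0.00566888 / 0.02534684
       = 0.2237


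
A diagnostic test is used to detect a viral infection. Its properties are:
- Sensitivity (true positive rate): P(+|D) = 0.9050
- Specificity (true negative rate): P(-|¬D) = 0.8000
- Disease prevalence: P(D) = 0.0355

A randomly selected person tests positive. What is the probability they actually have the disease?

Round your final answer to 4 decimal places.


Let D = has disease, + = positive test

Given:
- P(D) = 0.0355 (prevalence)
- P(+|D) = 0.9050 (sensitivity)
- P(-|¬D) = 0.8000 (specificity)
- P(+|¬D) = 0.2000 (false positive rate = 1 - specificity)

Step 1: Find P(+)
P(+) = P(+|D)P(D) + P(+|¬D)P(¬D)
     = 0.9050 × 0.0355 + 0.2000 × 0.9645
     = 0.03212750 + 0.19290000
     = 0.22502750

Step 2: Apply Bayes' theorem for P(D|+)
P(D|+) = P(+|D)P(D) / P(+)
       = 0.03212750 / 0.22502750
       = 0.1428


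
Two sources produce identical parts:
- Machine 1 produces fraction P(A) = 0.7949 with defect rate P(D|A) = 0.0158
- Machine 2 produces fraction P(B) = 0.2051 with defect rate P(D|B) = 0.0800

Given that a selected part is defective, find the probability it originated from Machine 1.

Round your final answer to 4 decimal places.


Let A = from Machine 1, D = defective

Given:
- P(A) = 0.7949, P(B) = 0.2051
- P(D|A) = 0.0158, P(D|B) = 0.0800

Step 1: Find P(D)
P(D) = P(D|A)P(A) + P(D|B)P(B)
     = 0.0158 × 0.7949 + 0.0800 × 0.2051
     = 0.01255942 + 0.01640800
     = 0.02896742

Step 2: Apply Bayes' theorem
P(A|D) = P(D|A)P(A) / P(D)
       = 0.01255942 / 0.02896742
       = 0.4336


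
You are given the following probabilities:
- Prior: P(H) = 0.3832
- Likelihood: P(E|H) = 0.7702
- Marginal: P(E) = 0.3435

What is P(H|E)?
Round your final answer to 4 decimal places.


Using Bayes' theorem:

P(H|E) = P(E|H) × P(H) / P(E)
       = 0.7702 × 0.3832 / 0.3435
       = 0.29514064 / 0.3435
       = 0.8592

The evidence strengthens our belief in H.
Prior: 0.3832 → Posterior: 0.8592


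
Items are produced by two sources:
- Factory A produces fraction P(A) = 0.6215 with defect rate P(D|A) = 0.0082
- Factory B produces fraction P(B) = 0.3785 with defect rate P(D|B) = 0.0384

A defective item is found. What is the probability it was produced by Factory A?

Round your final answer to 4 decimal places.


Let A = from Factory A, D = defective

Given:
- P(A) = 0.6215, P(B) = 0.3785
- P(D|A) = 0.0082, P(D|B) = 0.0384

Step 1: Find P(D)
P(D) = P(D|A)P(A) + P(D|B)P(B)
     = 0.0082 × 0.6215 + 0.0384 × 0.3785
     = 0.00509630 + 0.01453440
     = 0.01963070

Step 2: Apply Bayes' theorem
P(A|D) = P(D|A)P(A) / P(D)
       = 0.00509630 / 0.01963070
       = 0.2596


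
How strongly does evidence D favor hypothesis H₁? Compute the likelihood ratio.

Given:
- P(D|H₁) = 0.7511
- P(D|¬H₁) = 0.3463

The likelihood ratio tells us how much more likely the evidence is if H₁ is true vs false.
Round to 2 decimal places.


Likelihood Ratio (LR) = P(D|H₁) / P(D|¬H₁)

LR = 0.7511 / 0.3463
   = 2.17

The evidence is 2.17 times more likely if H₁ is true than if H₁ is false.
Since LR > 1, the evidence supports H₁ over ¬H₁.


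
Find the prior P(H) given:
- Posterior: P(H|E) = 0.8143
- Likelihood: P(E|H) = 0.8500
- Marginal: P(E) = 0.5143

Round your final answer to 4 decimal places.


From Bayes' theorem: P(H|E) = P(E|H) × P(H) / P(E)

Rearranging for P(H):
P(H) = P(H|E) × P(E) / P(E|H)
     = 0.8143 × 0.5143 / 0.8500
     = 0.41879449 / 0.8500
     = 0.4927


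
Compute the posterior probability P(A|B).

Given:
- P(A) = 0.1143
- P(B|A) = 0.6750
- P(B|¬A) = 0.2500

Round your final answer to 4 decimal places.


Bayes' theorem: P(A|B) = P(B|A) × P(A) / P(B)

Step 1: Calculate P(B) using law of total probability
P(B) = P(B|A)P(A) + P(B|¬A)P(¬A)
     = 0.6750 × 0.1143 + 0.2500 × 0.8857
     = 0.07715250 + 0.22142500
     = 0.29857750

Step 2: Apply Bayes' theorem
P(A|B) = P(B|A) × P(A) / P(B)
       = 0.07715250 / 0.29857750
       = 0.2584


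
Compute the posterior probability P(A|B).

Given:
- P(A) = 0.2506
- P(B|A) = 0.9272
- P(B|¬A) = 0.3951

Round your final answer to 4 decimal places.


Bayes' theorem: P(A|B) = P(B|A) × P(A) / P(B)

Step 1: Calculate P(B) using law of total probability
P(B) = P(B|A)P(A) + P(B|¬A)P(¬A)
     = 0.9272 × 0.2506 + 0.3951 × 0.7494
     = 0.23235632 + 0.29608794
     = 0.52844426

Step 2: Apply Bayes' theorem
P(A|B) = P(B|A) × P(A) / P(B)
       = 0.23235632 / 0.52844426
       = 0.4397


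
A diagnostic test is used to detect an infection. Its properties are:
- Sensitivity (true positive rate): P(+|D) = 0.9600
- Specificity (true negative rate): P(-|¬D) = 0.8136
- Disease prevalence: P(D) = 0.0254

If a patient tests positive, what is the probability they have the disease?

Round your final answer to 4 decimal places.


Let D = has disease, + = positive test

Given:
- P(D) = 0.0254 (prevalence)
- P(+|D) = 0.9600 (sensitivity)
- P(-|¬D) = 0.8136 (specificity)
- P(+|¬D) = 0.1864 (false positive rate = 1 - specificity)

Step 1: Find P(+)
P(+) = P(+|D)P(D) + P(+|¬D)P(¬D)
     = 0.9600 × 0.0254 + 0.1864 × 0.9746
     = 0.02438400 + 0.18166544
     = 0.20604944

Step 2: Apply Bayes' theorem for P(D|+)
P(D|+) = P(+|D)P(D) / P(+)
       = 0.02438400 / 0.20604944
       = 0.1183


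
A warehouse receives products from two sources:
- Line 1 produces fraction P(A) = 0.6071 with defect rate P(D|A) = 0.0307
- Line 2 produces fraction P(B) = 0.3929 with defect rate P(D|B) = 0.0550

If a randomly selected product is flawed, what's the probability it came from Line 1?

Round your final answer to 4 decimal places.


Let A = from Line 1, D = flawed

Given:
- P(A) = 0.6071, P(B) = 0.3929
- P(D|A) = 0.0307, P(D|B) = 0.0550

Step 1: Find P(D)
P(D) = P(D|A)P(A) + P(D|B)P(B)
     = 0.0307 × 0.6071 + 0.0550 × 0.3929
     = 0.01863797 + 0.02160950
     = 0.04024747

Step 2: Apply Bayes' theorem
P(A|D) = P(D|A)P(A) / P(D)
       = 0.01863797 / 0.04024747
       = 0.4631


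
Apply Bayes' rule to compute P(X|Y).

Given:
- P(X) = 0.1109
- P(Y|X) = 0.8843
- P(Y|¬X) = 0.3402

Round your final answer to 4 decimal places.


Bayes' theorem: P(X|Y) = P(Y|X) × P(X) / P(Y)

Step 1: Calculate P(Y) using law of total probability
P(Y) = P(Y|X)P(X) + P(Y|¬X)P(¬X)
     = 0.8843 × 0.1109 + 0.3402 × 0.8891
     = 0.09806887 + 0.30247182
     = 0.40054069

Step 2: Apply Bayes' theorem
P(X|Y) = P(Y|X) × P(X) / P(Y)
       = 0.09806887 / 0.40054069
       = 0.2448


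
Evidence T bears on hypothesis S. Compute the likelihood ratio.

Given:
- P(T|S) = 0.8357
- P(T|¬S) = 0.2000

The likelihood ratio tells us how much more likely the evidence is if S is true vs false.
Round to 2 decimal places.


Likelihood Ratio (LR) = P(T|S) / P(T|¬S)

LR = 0.8357 / 0.2000
   = 4.18

The evidence is 4.18 times more likely if S is true than if S is false.
Since LR > 1, the evidence supports S over ¬S.


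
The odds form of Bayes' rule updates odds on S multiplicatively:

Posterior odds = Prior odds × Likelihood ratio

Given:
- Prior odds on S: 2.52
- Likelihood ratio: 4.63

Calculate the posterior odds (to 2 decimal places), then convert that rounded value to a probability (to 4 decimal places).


Step 1: Calculate posterior odds
Posterior odds = Prior odds × LR
               = 2.52 × 4.63
               = 11.67

Step 2: Convert to probability
P(S|E) = Posterior odds / (1 + Posterior odds)
       = 11.67 / (1 + 11.67)
       = 11.67 / 12.67
       = 0.9211

The evidence increased P(S) from 0.7159 to 0.9211.


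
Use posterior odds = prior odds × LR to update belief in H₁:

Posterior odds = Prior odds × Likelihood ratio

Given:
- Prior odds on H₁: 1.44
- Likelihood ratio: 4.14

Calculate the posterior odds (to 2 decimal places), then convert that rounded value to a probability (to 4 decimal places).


Step 1: Calculate posterior odds
Posterior odds = Prior odds × LR
               = 1.44 × 4.14
               = 5.96

Step 2: Convert to probability
P(H₁|E) = Posterior odds / (1 + Posterior odds)
       = 5.96 / (1 + 5.96)
       = 5.96 / 6.96
       = 0.8563

The evidence increased P(H₁) from 0.5902 to 0.8563.


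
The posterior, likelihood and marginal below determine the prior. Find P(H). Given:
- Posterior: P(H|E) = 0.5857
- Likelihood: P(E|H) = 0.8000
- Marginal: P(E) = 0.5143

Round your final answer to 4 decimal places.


From Bayes' theorem: P(H|E) = P(E|H) × P(H) / P(E)

Rearranging for P(H):
P(H) = P(H|E) × P(E) / P(E|H)
     = 0.5857 × 0.5143 / 0.8000
     = 0.30122551 / 0.8000
     = 0.3765


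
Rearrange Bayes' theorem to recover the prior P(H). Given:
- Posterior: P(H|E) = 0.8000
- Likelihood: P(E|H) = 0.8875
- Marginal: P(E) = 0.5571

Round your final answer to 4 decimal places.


From Bayes' theorem: P(H|E) = P(E|H) × P(H) / P(E)

Rearranging for P(H):
P(H) = P(H|E) × P(E) / P(E|H)
     = 0.8000 × 0.5571 / 0.8875
     = 0.44568000 / 0.8875
     = 0.5022


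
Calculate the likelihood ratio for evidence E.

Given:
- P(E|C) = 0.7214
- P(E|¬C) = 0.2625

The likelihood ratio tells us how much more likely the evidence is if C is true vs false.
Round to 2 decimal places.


Likelihood Ratio (LR) = P(E|C) / P(E|¬C)

LR = 0.7214 / 0.2625
   = 2.75

The evidence is 2.75 times more likely if C is true than if C is false.
Because LR exceeds 1, E is evidence for C.


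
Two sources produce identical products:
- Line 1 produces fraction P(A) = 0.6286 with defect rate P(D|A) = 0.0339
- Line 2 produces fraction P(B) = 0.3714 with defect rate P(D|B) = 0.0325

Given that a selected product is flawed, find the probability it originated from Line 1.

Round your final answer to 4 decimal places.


Let A = from Line 1, D = flawed

Given:
- P(A) = 0.6286, P(B) = 0.3714
- P(D|A) = 0.0339, P(D|B) = 0.0325

Step 1: Find P(D)
P(D) = P(D|A)P(A) + P(D|B)P(B)
     = 0.0339 × 0.6286 + 0.0325 × 0.3714
     = 0.02130954 + 0.01207050
     = 0.03338004

Step 2: Apply Bayes' theorem
P(A|D) = P(D|A)P(A) / P(D)
       = 0.02130954 / 0.03338004
       = 0.6384


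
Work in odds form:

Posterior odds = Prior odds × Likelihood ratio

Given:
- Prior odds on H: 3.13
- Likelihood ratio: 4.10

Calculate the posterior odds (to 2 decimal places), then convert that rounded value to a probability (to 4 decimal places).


Step 1: Calculate posterior odds
Posterior odds = Prior odds × LR
               = 3.13 × 4.10
               = 12.83

Step 2: Convert to probability
P(H|E) = Posterior odds / (1 + Posterior odds)
       = 12.83 / (1 + 12.83)
       = 12.83 / 13.83
       = 0.9277

The evidence increased P(H) from 0.7579 to 0.9277.


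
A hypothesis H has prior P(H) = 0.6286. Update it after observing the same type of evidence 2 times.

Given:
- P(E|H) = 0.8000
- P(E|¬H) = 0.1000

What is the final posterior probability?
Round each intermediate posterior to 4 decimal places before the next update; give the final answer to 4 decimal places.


Sequential Bayesian updating:

Initial prior: P(H) = 0.6286

Update 1:
  P(E) = 0.8000 × 0.6286 + 0.1000 × 0.3714 = 0.50288000 + 0.03714000 = 0.54002000
  P(H|E) = 0.50288000 / 0.54002000 = 0.9312

Update 2:
  P(E) = 0.8000 × 0.9312 + 0.1000 × 0.0688 = 0.74496000 + 0.00688000 = 0.75184000
  P(H|E) = 0.74496000 / 0.75184000 = 0.9908

Final posterior: 0.9908


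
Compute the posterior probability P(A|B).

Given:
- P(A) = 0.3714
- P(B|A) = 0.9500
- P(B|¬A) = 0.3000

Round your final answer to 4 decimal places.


Bayes' theorem: P(A|B) = P(B|A) × P(A) / P(B)

Step 1: Calculate P(B) using law of total probability
P(B) = P(B|A)P(A) + P(B|¬A)P(¬A)
     = 0.9500 × 0.3714 + 0.3000 × 0.6286
     = 0.35283000 + 0.18858000
     = 0.54141000

Step 2: Apply Bayes' theorem
P(A|B) = P(B|A) × P(A) / P(B)
       = 0.35283000 / 0.54141000
       = 0.6517


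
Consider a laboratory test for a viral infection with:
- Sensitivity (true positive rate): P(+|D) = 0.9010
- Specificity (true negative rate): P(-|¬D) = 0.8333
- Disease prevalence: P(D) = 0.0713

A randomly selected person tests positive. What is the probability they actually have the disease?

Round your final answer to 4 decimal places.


Let D = has disease, + = positive test

Given:
- P(D) = 0.0713 (prevalence)
- P(+|D) = 0.9010 (sensitivity)
- P(-|¬D) = 0.8333 (specificity)
- P(+|¬D) = 0.1667 (false positive rate = 1 - specificity)

Step 1: Find P(+)
P(+) = P(+|D)P(D) + P(+|¬D)P(¬D)
     = 0.9010 × 0.0713 + 0.1667 × 0.9287
     = 0.06424130 + 0.15481429
     = 0.21905559

Step 2: Apply Bayes' theorem for P(D|+)
P(D|+) = P(+|D)P(D) / P(+)
       = 0.06424130 / 0.21905559
       = 0.2933


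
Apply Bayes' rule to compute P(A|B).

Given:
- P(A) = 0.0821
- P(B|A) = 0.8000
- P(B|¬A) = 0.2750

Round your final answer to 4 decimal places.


Bayes' theorem: P(A|B) = P(B|A) × P(A) / P(B)

Step 1: Calculate P(B) using law of total probability
P(B) = P(B|A)P(A) + P(B|¬A)P(¬A)
     = 0.8000 × 0.0821 + 0.2750 × 0.9179
     = 0.06568000 + 0.25242250
     = 0.31810250

Step 2: Apply Bayes' theorem
P(A|B) = P(B|A) × P(A) / P(B)
       = 0.06568000 / 0.31810250
       = 0.2065


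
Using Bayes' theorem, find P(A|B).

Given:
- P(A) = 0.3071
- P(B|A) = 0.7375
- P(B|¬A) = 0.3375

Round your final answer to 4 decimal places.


Bayes' theorem: P(A|B) = P(B|A) × P(A) / P(B)

Step 1: Calculate P(B) using law of total probability
P(B) = P(B|A)P(A) + P(B|¬A)P(¬A)
     = 0.7375 × 0.3071 + 0.3375 × 0.6929
     = 0.22648625 + 0.23385375
     = 0.46034000

Step 2: Apply Bayes' theorem
P(A|B) = P(B|A) × P(A) / P(B)
       = 0.22648625 / 0.46034000
       = 0.4920


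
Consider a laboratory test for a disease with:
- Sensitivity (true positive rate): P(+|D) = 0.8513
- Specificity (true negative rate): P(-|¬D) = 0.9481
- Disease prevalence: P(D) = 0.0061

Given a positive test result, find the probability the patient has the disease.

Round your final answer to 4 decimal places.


Let D = has disease, + = positive test

Given:
- P(D) = 0.0061 (prevalence)
- P(+|D) = 0.8513 (sensitivity)
- P(-|¬D) = 0.9481 (specificity)
- P(+|¬D) = 0.0519 (false positive rate = 1 - specificity)

Step 1: Find P(+)
P(+) = P(+|D)P(D) + P(+|¬D)P(¬D)
     = 0.8513 × 0.0061 + 0.0519 × 0.9939
     = 0.00519293 + 0.05158341
     = 0.05677634

Step 2: Apply Bayes' theorem for P(D|+)
P(D|+) = P(+|D)P(D) / P(+)
       = 0.00519293 / 0.05677634
       = 0.0915


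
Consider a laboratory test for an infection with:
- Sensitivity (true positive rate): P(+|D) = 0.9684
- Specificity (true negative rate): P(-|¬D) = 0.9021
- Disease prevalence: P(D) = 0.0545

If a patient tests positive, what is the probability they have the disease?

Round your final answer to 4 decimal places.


Let D = has disease, + = positive test

Given:
- P(D) = 0.0545 (prevalence)
- P(+|D) = 0.9684 (sensitivity)
- P(-|¬D) = 0.9021 (specificity)
- P(+|¬D) = 0.0979 (false positive rate = 1 - specificity)

Step 1: Find P(+)
P(+) = P(+|D)P(D) + P(+|¬D)P(¬D)
     = 0.9684 × 0.0545 + 0.0979 × 0.9455
     = 0.05277780 + 0.09256445
     = 0.14534225

Step 2: Apply Bayes' theorem for P(D|+)
P(D|+) = P(+|D)P(D) / P(+)
       = 0.05277780 / 0.14534225
       = 0.3631


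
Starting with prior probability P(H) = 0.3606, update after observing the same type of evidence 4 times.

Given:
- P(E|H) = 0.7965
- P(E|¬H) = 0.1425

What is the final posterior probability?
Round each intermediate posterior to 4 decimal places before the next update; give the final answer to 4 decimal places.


Sequential Bayesian updating:

Initial prior: P(H) = 0.3606

Update 1:
  P(E) = 0.7965 × 0.3606 + 0.1425 × 0.6394 = 0.28721790 + 0.09111450 = 0.37833240
  P(H|E) = 0.28721790 / 0.37833240 = 0.7592

Update 2:
  P(E) = 0.7965 × 0.7592 + 0.1425 × 0.2408 = 0.60470280 + 0.03431400 = 0.63901680
  P(H|E) = 0.60470280 / 0.63901680 = 0.9463

Update 3:
  P(E) = 0.7965 × 0.9463 + 0.1425 × 0.0537 = 0.75372795 + 0.00765225 = 0.76138020
  P(H|E) = 0.75372795 / 0.76138020 = 0.9899

Update 4:
  P(E) = 0.7965 × 0.9899 + 0.1425 × 0.0101 = 0.78845535 + 0.00143925 = 0.78989460
  P(H|E) = 0.78845535 / 0.78989460 = 0.9982

Final posterior: 0.9982


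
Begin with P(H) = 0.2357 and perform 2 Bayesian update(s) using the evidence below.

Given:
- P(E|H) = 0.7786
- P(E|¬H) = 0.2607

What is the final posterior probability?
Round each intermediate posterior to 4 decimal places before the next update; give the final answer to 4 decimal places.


Sequential Bayesian updating:

Initial prior: P(H) = 0.2357

Update 1:
  P(E) = 0.7786 × 0.2357 + 0.2607 × 0.7643 = 0.18351602 + 0.19925301 = 0.38276903
  P(H|E) = 0.18351602 / 0.38276903 = 0.4794

Update 2:
  P(E) = 0.7786 × 0.4794 + 0.2607 × 0.5206 = 0.37326084 + 0.13572042 = 0.50898126
  P(H|E) = 0.37326084 / 0.50898126 = 0.7333

Final posterior: 0.7333


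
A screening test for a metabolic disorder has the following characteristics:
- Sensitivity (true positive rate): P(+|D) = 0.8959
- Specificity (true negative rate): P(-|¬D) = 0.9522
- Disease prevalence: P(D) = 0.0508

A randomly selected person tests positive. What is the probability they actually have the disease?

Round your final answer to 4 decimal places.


Let D = has disease, + = positive test

Given:
- P(D) = 0.0508 (prevalence)
- P(+|D) = 0.8959 (sensitivity)
- P(-|¬D) = 0.9522 (specificity)
- P(+|¬D) = 0.0478 (false positive rate = 1 - specificity)

Step 1: Find P(+)
P(+) = P(+|D)P(D) + P(+|¬D)P(¬D)
     = 0.8959 × 0.0508 + 0.0478 × 0.9492
     = 0.04551172 + 0.04537176
     = 0.09088348

Step 2: Apply Bayes' theorem for P(D|+)
P(D|+) = P(+|D)P(D) / P(+)
       = 0.04551172 / 0.09088348
       = 0.5008


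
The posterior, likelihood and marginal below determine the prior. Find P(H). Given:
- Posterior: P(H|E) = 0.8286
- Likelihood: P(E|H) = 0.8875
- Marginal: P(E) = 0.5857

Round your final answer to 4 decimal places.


From Bayes' theorem: P(H|E) = P(E|H) × P(H) / P(E)

Rearranging for P(H):
P(H) = P(H|E) × P(E) / P(E|H)
     = 0.8286 × 0.5857 / 0.8875
     = 0.48531102 / 0.8875
     = 0.5468


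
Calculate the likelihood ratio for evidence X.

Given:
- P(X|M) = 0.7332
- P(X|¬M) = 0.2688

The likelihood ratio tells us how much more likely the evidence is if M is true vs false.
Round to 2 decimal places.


Likelihood Ratio (LR) = P(X|M) / P(X|¬M)

LR = 0.7332 / 0.2688
   = 2.73

The evidence is 2.73 times more likely if M is true than if M is false.
LR > 1, so observing X raises the odds in favor of M.
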